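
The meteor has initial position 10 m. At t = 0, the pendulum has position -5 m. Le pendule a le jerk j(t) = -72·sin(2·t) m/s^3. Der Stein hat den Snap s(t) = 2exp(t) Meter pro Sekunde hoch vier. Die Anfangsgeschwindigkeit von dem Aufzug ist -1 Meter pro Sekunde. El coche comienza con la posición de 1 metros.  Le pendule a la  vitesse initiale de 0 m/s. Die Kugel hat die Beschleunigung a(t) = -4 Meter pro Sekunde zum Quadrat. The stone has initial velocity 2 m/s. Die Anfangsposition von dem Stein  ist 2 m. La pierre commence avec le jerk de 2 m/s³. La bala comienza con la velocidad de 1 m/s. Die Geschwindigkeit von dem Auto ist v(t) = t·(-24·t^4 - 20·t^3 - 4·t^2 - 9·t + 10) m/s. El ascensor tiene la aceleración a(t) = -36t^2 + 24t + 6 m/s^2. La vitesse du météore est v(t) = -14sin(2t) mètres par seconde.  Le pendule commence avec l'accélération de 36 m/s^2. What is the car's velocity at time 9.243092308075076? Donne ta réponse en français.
Nous avons la vitesse v(t) = t·(-24·t^4 - 20·t^3 - 4·t^2 - 9·t + 10). En substituant t = 9.243092308075076: v(9.243092308075076) = -1769006.70797196.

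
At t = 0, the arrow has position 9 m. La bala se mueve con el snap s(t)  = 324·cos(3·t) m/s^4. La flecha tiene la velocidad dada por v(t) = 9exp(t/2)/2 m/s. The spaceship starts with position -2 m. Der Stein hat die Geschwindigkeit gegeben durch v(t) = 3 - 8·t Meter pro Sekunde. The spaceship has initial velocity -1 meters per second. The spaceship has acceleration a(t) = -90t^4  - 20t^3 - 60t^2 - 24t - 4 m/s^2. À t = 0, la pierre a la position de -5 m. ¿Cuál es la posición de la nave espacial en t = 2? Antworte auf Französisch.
Nous devons trouver la primitive de notre équation de l'accélération a(t) = -90·t^4 - 20·t^3 - 60·t^2 - 24·t - 4 2 fois. En intégrant l'accélération et en utilisant la condition initiale v(0) = -1, nous obtenons v(t) = -18·t^5 - 5·t^4 - 20·t^3 - 12·t^2 - 4·t - 1. La primitive de la vitesse, avec x(0) = -2, donne la position: x(t) = -3·t^6 - t^5 - 5·t^4 - 4·t^3 - 2·t^2 - t - 2. Nous avons la position x(t) = -3·t^6 - t^5 - 5·t^4 - 4·t^3 - 2·t^2 - t - 2. En substituant t = 2: x(2) = -348.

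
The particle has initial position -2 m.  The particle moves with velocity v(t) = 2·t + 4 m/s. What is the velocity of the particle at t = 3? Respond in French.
De l'équation de la vitesse v(t) = 2·t + 4, nous substituons t = 3 pour obtenir v = 10.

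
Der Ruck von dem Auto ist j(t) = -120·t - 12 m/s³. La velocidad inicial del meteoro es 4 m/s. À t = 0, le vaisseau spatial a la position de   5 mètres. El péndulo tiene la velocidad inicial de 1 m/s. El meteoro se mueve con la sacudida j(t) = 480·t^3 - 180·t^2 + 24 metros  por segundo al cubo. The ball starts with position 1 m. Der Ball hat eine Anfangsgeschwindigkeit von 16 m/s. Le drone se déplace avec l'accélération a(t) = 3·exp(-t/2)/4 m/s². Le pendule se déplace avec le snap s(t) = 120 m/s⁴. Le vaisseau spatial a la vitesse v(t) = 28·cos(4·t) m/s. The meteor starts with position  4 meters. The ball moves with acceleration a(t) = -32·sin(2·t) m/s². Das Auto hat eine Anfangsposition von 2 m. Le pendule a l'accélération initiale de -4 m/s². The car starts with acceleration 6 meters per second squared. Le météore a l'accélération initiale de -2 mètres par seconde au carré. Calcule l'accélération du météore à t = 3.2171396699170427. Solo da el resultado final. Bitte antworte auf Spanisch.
En t = 3.2171396699170427, a = 10932.0393367604.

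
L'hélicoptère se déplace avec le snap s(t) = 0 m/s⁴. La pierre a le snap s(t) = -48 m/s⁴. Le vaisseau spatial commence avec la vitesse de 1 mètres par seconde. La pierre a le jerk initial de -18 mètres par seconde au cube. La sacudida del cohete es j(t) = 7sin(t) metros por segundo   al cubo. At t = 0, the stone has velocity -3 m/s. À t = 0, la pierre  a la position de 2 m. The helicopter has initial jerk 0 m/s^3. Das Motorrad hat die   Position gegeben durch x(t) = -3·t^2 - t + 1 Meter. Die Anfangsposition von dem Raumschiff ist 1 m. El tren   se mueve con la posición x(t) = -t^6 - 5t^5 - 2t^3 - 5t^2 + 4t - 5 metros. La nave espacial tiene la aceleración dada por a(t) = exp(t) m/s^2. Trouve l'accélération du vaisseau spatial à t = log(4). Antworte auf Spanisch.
Usando a(t) = exp(t) y sustituyendo t = log(4), encontramos a = 4.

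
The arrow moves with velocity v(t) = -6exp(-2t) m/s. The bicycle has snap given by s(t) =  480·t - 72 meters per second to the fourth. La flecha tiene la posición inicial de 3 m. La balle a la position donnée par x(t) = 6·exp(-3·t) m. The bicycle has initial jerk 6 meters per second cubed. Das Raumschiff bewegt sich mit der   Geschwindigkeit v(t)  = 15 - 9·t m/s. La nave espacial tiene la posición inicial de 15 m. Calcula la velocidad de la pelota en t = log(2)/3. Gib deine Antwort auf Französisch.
En partant de la position x(t) = 6·exp(-3·t), nous prenons 1 dérivée. En dérivant la position, nous obtenons la vitesse: v(t) = -18·exp(-3·t). De l'équation de la vitesse v(t) = -18·exp(-3·t), nous substituons t = log(2)/3 pour obtenir v = -9.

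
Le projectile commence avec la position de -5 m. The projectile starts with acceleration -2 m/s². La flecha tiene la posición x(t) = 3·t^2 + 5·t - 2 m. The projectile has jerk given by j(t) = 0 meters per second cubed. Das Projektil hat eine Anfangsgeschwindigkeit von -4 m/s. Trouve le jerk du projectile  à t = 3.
De l'équation du jerk j(t) = 0, nous substituons t = 3 pour obtenir j = 0.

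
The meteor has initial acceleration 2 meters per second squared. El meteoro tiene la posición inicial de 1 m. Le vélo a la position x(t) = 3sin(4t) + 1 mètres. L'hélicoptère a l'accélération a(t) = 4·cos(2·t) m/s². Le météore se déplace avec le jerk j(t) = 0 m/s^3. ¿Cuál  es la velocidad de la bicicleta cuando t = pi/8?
Partiendo de la posición x(t) = 3·sin(4·t) + 1, tomamos 1 derivada. Tomando d/dt de x(t), encontramos v(t) = 12·cos(4·t). De la ecuación de la velocidad v(t) = 12·cos(4·t), sustituimos t = pi/8 para obtener v = 0.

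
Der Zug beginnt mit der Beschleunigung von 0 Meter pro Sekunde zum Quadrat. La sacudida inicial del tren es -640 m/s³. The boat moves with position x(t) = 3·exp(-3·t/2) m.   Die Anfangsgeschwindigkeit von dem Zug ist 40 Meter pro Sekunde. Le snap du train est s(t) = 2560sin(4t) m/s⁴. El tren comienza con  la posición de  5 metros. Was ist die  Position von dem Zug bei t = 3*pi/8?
Ausgehend von dem Snap s(t) = 2560·sin(4·t), nehmen wir 4 Stammfunktionen. Das Integral von dem Snap, mit j(0) = -640, ergibt den Ruck: j(t) = -640·cos(4·t). Mit ∫j(t)dt und Anwendung von a(0) = 0, finden wir a(t) = -160·sin(4·t). Mit ∫a(t)dt und Anwendung von v(0) = 40, finden wir v(t) = 40·cos(4·t). Durch Integration von der Geschwindigkeit und Verwendung der Anfangsbedingung x(0) = 5, erhalten wir x(t) = 10·sin(4·t) + 5. Wir haben die Position x(t) = 10·sin(4·t) + 5. Durch Einsetzen von t = 3*pi/8: x(3*pi/8) = -5.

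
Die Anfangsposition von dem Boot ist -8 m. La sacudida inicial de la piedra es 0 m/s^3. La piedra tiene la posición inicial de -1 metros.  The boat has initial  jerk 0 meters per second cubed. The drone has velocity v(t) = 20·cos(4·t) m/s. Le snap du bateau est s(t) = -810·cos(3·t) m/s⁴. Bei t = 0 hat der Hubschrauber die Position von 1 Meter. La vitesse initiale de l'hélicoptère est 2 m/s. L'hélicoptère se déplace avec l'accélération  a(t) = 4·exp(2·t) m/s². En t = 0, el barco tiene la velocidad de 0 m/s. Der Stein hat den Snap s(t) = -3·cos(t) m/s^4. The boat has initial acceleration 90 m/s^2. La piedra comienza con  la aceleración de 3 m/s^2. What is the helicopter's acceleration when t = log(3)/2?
We have acceleration a(t) = 4·exp(2·t). Substituting t = log(3)/2: a(log(3)/2) = 12.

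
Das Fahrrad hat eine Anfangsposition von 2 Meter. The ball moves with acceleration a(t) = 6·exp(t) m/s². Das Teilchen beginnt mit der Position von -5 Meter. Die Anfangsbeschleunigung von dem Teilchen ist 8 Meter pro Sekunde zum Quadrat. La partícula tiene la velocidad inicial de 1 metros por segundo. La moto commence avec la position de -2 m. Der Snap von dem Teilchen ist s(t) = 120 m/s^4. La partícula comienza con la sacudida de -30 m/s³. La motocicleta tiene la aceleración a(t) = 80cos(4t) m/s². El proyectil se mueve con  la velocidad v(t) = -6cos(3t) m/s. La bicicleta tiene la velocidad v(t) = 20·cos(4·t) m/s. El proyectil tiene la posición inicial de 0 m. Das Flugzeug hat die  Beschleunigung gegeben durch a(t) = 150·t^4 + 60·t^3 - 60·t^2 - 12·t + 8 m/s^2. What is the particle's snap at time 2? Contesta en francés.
En utilisant s(t) = 120 et en substituant t = 2, nous trouvons s = 120.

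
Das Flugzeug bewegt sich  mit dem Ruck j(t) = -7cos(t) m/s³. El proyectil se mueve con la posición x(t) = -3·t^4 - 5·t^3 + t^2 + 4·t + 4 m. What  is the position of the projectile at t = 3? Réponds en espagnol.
De la ecuación de la posición x(t) = -3·t^4 - 5·t^3 + t^2 + 4·t + 4, sustituimos t = 3 para obtener x = -353.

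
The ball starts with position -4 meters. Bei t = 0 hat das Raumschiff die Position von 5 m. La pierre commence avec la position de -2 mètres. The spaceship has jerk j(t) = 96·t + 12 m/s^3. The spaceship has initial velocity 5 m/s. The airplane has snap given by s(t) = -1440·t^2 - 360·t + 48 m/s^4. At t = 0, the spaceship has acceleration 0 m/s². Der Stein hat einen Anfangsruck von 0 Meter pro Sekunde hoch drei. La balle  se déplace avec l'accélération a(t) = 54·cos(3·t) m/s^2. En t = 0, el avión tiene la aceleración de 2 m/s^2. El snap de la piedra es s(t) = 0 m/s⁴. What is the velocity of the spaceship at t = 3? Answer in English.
We need to integrate our jerk equation j(t) = 96·t + 12 2 times. Finding the integral of j(t) and using a(0) = 0: a(t) = 12·t·(4·t + 1). The integral of acceleration, with v(0) = 5, gives velocity: v(t) = 16·t^3 + 6·t^2 + 5. We have velocity v(t) = 16·t^3 + 6·t^2 + 5. Substituting t = 3: v(3) = 491.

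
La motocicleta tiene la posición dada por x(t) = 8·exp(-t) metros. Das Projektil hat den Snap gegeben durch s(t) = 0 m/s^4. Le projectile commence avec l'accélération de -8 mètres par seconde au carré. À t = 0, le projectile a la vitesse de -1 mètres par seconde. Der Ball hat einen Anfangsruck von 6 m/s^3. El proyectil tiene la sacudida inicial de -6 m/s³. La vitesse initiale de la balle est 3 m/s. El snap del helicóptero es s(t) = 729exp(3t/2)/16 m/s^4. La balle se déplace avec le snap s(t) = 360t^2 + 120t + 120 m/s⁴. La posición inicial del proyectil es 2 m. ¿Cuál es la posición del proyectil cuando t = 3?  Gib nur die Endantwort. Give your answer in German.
x(3) = -64.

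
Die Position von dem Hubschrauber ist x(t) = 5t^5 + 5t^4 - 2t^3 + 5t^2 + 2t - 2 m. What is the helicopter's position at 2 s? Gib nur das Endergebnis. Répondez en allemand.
Bei t = 2, x = 246.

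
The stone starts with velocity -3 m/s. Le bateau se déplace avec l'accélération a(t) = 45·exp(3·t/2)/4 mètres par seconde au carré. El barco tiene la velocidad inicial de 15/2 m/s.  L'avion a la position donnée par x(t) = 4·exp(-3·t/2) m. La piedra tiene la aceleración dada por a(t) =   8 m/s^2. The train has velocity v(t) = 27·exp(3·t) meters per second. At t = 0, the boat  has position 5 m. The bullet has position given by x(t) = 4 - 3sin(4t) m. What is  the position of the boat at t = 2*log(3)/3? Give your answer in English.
We need to integrate our acceleration equation a(t) = 45·exp(3·t/2)/4 2 times. The antiderivative of acceleration is velocity. Using v(0) = 15/2, we get v(t) = 15·exp(3·t/2)/2. Taking ∫v(t)dt and applying x(0) = 5, we find x(t) = 5·exp(3·t/2). We have position x(t) = 5·exp(3·t/2). Substituting t = 2*log(3)/3: x(2*log(3)/3) = 15.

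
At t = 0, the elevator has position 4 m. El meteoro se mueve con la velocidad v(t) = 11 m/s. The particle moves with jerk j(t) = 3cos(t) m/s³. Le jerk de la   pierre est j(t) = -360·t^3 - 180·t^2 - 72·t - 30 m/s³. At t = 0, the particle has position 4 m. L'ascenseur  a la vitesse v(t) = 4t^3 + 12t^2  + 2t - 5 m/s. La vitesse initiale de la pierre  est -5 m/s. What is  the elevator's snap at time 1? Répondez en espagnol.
Para resolver esto, necesitamos tomar 3 derivadas de nuestra ecuación de la velocidad v(t) = 4·t^3 + 12·t^2 + 2·t - 5. Tomando d/dt de v(t), encontramos a(t) = 12·t^2 + 24·t + 2. Derivando la aceleración, obtenemos la sacudida: j(t) = 24·t + 24. Tomando d/dt de j(t), encontramos s(t) = 24. Usando s(t) = 24 y sustituyendo t = 1, encontramos s = 24.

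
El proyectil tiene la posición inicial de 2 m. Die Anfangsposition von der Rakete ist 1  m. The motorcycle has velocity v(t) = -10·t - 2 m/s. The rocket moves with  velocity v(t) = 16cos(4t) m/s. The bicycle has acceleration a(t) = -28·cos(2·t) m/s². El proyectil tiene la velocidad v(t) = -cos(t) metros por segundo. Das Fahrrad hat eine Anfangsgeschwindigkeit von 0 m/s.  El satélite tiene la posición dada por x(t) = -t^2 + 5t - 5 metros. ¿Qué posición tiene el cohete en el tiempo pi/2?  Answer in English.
To solve this, we need to take 1 integral of our velocity equation v(t) = 16·cos(4·t). The integral of velocity is position. Using x(0) = 1, we get x(t) = 4·sin(4·t) + 1. Using x(t) = 4·sin(4·t) + 1 and substituting t = pi/2, we find x = 1.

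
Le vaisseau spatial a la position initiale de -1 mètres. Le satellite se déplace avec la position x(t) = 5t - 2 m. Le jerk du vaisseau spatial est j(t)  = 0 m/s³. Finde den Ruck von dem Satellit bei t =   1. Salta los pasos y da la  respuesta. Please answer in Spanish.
En t = 1, j = 0.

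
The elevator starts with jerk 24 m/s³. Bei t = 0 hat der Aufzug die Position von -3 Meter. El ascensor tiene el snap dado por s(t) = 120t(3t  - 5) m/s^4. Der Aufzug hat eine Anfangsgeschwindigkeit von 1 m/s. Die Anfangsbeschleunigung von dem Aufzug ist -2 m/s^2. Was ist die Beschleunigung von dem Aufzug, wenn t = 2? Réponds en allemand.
Wir müssen die Stammfunktion unserer Gleichung für den Snap s(t) = 120·t·(3·t - 5) 2-mal finden. Mit ∫s(t)dt und Anwendung von j(0) = 24, finden wir j(t) = 120·t^3 - 300·t^2 + 24. Das Integral von dem Ruck, mit a(0) = -2, ergibt die Beschleunigung: a(t) = 30·t^4 - 100·t^3 + 24·t - 2. Aus der Gleichung für die Beschleunigung a(t) = 30·t^4 - 100·t^3 + 24·t - 2, setzen wir t = 2 ein und erhalten a = -274.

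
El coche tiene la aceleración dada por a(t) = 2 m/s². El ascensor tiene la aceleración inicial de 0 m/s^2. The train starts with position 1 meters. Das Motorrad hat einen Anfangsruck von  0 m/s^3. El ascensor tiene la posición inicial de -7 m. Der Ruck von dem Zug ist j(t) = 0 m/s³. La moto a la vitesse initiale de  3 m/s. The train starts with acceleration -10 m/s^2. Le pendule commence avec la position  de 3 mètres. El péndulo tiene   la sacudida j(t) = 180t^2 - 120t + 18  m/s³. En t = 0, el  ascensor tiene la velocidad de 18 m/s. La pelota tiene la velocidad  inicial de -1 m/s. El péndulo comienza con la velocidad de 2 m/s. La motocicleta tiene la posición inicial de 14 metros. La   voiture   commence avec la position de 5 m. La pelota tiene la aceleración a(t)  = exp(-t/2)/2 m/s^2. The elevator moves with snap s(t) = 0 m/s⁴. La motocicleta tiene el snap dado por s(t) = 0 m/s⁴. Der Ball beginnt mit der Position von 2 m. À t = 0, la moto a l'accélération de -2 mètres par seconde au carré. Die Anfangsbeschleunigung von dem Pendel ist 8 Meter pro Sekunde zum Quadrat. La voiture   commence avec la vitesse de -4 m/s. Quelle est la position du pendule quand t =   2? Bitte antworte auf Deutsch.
Um dies zu lösen, müssen wir 3 Integrale unserer Gleichung für den Ruck j(t) = 180·t^2 - 120·t + 18 finden. Die Stammfunktion von dem Ruck ist die Beschleunigung. Mit a(0) = 8 erhalten wir a(t) = 60·t^3 - 60·t^2 + 18·t + 8. Das Integral von der Beschleunigung ist die Geschwindigkeit. Mit v(0) = 2 erhalten wir v(t) = 15·t^4 - 20·t^3 + 9·t^2 + 8·t + 2. Durch Integration von der Geschwindigkeit und Verwendung der Anfangsbedingung x(0) = 3, erhalten wir x(t) = 3·t^5 - 5·t^4 + 3·t^3 + 4·t^2 + 2·t + 3. Aus der Gleichung für die Position x(t) = 3·t^5 - 5·t^4 + 3·t^3 + 4·t^2 + 2·t + 3, setzen wir t = 2 ein und erhalten x = 63.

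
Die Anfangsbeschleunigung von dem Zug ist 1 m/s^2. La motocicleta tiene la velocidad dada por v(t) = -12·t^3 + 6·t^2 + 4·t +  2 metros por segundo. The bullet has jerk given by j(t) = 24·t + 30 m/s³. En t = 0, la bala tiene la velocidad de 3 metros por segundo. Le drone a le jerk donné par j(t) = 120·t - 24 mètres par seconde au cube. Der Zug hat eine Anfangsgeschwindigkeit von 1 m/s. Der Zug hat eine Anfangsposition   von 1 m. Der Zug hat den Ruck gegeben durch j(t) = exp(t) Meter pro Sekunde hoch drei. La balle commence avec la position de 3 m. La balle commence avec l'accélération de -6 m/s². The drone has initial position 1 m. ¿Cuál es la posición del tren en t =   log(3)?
Para resolver esto, necesitamos tomar 3 integrales de nuestra ecuación de la sacudida j(t) = exp(t). La antiderivada de la sacudida, con a(0) = 1, da la aceleración: a(t) = exp(t). La antiderivada de la aceleración, con v(0) = 1, da la velocidad: v(t) = exp(t). Integrando la velocidad y usando la condición inicial x(0) = 1, obtenemos x(t) = exp(t). Usando x(t) = exp(t) y sustituyendo t = log(3), encontramos x = 3.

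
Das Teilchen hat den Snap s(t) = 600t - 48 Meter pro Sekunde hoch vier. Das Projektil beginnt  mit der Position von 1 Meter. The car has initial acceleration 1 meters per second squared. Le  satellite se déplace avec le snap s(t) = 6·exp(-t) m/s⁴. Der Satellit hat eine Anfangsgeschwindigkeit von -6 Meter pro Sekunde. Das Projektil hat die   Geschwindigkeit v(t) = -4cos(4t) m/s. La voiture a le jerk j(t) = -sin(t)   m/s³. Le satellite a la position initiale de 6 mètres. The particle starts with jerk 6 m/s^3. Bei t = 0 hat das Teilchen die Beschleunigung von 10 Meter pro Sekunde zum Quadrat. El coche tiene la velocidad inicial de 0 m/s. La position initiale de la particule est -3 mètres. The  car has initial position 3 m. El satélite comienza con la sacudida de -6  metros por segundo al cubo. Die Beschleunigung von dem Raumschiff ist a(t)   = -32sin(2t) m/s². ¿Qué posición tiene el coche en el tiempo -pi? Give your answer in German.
Um dies zu lösen, müssen wir 3 Stammfunktionen unserer Gleichung für den Ruck j(t) = -sin(t) finden. Das Integral von dem Ruck ist die Beschleunigung. Mit a(0) = 1 erhalten wir a(t) = cos(t). Mit ∫a(t)dt und Anwendung von v(0) = 0, finden wir v(t) = sin(t). Die Stammfunktion von der Geschwindigkeit, mit x(0) = 3, ergibt die Position: x(t) = 4 - cos(t). Mit x(t) = 4 - cos(t) und Einsetzen von t = -pi, finden wir x = 5.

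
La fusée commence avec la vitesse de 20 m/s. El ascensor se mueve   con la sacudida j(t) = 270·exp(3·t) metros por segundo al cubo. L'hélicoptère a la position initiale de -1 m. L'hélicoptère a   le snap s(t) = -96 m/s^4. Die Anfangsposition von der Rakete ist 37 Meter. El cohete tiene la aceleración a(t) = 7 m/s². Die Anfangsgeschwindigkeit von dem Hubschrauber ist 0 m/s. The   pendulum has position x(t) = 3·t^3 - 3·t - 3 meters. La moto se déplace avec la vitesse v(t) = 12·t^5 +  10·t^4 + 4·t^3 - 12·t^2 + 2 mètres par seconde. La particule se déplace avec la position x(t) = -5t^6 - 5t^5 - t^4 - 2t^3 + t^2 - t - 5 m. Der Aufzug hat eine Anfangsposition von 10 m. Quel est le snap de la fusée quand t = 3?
Pour résoudre ceci, nous devons prendre 2 dérivées de notre équation de l'accélération a(t) = 7. En prenant d/dt de a(t), nous trouvons j(t) = 0. En dérivant le jerk, nous obtenons le snap: s(t) = 0. De l'équation du snap s(t) = 0, nous substituons t = 3 pour obtenir s = 0.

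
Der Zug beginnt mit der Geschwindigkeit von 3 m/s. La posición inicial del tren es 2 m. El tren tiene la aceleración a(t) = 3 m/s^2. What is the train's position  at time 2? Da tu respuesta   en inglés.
To solve this, we need to take 2 integrals of our acceleration equation a(t) = 3. Taking ∫a(t)dt and applying v(0) = 3, we find v(t) = 3·t + 3. Integrating velocity and using the initial condition x(0) = 2, we get x(t) = 3·t^2/2 + 3·t + 2. From the given position equation x(t) = 3·t^2/2 + 3·t + 2, we substitute t = 2 to get x = 14.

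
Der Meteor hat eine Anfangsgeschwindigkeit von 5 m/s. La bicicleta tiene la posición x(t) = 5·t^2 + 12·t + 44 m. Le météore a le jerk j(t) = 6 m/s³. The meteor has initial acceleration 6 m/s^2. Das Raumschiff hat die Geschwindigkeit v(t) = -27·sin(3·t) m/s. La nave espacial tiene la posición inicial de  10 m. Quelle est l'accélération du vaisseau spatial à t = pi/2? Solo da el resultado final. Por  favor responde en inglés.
The answer is 0.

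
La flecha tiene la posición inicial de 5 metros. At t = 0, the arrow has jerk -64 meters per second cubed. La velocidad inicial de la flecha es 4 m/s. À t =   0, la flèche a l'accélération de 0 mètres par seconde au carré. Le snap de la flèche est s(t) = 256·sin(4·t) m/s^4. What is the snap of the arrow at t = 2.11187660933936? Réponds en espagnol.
Tenemos el snap s(t) = 256·sin(4·t). Sustituyendo t = 2.11187660933936: s(2.11187660933936) = 212.217461260245.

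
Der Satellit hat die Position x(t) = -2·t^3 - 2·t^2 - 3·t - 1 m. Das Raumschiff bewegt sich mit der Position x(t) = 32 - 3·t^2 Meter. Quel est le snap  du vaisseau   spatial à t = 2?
En partant de la position x(t) = 32 - 3·t^2, nous prenons 4 dérivées. En dérivant la position, nous obtenons la vitesse: v(t) = -6·t. En prenant d/dt de v(t), nous trouvons a(t) = -6. En prenant d/dt de a(t), nous trouvons j(t) = 0. La dérivée du jerk donne le snap: s(t) = 0. En utilisant s(t) = 0 et en substituant t = 2, nous trouvons s = 0.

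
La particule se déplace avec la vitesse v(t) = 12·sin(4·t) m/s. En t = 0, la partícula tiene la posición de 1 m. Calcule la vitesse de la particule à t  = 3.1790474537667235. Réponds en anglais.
Using v(t) = 12·sin(4·t) and substituting t = 3.1790474537667235, we find v = 1.79111233105213.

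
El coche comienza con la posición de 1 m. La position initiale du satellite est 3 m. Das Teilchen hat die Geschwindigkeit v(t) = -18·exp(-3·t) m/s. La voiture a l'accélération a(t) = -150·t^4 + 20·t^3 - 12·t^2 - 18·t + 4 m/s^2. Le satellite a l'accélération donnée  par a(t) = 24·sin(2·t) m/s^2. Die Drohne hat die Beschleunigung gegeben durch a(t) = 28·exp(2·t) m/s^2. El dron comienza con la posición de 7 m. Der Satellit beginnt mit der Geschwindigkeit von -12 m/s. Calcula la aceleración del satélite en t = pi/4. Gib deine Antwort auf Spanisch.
Tenemos la aceleración a(t) = 24·sin(2·t). Sustituyendo t = pi/4: a(pi/4) = 24.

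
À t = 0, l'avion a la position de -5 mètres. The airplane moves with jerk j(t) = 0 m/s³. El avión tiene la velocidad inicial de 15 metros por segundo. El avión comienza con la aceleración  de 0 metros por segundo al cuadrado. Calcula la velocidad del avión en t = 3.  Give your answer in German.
Ausgehend von dem Ruck j(t) = 0, nehmen wir 2 Stammfunktionen. Durch Integration von dem Ruck und Verwendung der Anfangsbedingung a(0) = 0, erhalten wir a(t) = 0. Mit ∫a(t)dt und Anwendung von v(0) = 15, finden wir v(t) = 15. Mit v(t) = 15 und Einsetzen von t = 3, finden wir v = 15.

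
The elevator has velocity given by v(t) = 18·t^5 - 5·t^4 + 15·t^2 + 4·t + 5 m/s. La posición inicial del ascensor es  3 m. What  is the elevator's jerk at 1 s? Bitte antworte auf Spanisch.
Partiendo de la velocidad v(t) = 18·t^5 - 5·t^4 + 15·t^2 + 4·t + 5, tomamos 2 derivadas. La derivada de la velocidad da la aceleración: a(t) = 90·t^4 - 20·t^3 + 30·t + 4. Derivando la aceleración, obtenemos la sacudida: j(t) = 360·t^3 - 60·t^2 + 30. De la ecuación de la sacudida j(t) = 360·t^3 - 60·t^2 + 30, sustituimos t = 1 para obtener j = 330.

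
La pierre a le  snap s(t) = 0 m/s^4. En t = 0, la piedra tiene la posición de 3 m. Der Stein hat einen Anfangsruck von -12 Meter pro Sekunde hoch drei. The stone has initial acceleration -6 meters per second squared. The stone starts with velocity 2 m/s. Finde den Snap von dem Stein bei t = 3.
Aus der Gleichung für den Snap s(t) = 0, setzen wir t = 3 ein und erhalten s = 0.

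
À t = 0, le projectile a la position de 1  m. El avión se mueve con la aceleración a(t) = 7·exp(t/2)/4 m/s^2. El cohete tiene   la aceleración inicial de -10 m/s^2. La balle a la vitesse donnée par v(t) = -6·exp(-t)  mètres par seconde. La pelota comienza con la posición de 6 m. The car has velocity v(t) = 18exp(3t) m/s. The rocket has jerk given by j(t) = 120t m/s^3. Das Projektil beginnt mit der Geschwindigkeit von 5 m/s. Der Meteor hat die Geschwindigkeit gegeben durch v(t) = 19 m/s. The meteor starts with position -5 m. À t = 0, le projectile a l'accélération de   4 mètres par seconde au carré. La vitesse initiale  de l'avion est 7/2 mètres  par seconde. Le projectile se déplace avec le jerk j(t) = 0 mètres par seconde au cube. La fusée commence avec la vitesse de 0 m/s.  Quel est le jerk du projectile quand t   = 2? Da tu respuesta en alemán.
Aus der Gleichung für den Ruck j(t) = 0, setzen wir t = 2 ein und erhalten j = 0.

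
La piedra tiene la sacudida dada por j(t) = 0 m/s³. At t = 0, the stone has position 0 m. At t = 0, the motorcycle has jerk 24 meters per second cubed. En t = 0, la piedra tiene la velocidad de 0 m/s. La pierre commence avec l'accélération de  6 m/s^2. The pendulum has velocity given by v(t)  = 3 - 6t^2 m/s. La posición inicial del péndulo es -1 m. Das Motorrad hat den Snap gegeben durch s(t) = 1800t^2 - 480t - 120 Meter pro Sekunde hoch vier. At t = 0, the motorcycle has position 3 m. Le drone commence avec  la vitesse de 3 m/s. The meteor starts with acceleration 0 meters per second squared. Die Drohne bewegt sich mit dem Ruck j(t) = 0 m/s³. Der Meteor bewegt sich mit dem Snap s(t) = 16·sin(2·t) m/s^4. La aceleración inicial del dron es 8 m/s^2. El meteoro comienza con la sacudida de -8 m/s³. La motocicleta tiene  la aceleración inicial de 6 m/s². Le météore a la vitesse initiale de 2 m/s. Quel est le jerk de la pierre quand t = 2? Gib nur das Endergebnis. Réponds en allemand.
Der Ruck bei t = 2 ist j = 0.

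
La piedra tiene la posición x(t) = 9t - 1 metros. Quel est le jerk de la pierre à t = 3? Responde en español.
Partiendo de la posición x(t) = 9·t - 1, tomamos 3 derivadas. La derivada de la posición da la velocidad: v(t) = 9. Tomando d/dt de v(t), encontramos a(t) = 0. La derivada de la aceleración da la sacudida: j(t) = 0. De la ecuación de la sacudida j(t) = 0, sustituimos t = 3 para obtener j = 0.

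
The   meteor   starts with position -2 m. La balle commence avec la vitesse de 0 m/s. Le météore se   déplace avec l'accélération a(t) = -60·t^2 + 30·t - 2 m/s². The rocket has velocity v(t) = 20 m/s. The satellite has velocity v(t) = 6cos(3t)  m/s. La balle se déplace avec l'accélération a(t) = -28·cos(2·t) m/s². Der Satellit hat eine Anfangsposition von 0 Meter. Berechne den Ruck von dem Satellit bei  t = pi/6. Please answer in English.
To solve this, we need to take 2 derivatives of our velocity equation v(t) = 6·cos(3·t). Differentiating velocity, we get acceleration: a(t) = -18·sin(3·t). Differentiating acceleration, we get jerk: j(t) = -54·cos(3·t). We have jerk j(t) = -54·cos(3·t). Substituting t = pi/6: j(pi/6) = 0.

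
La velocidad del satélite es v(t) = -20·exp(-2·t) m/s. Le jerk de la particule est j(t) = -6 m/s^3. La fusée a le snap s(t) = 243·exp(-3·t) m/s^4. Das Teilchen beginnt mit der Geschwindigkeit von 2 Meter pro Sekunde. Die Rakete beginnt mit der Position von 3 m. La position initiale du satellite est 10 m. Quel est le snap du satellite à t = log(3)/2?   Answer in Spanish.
Para resolver esto, necesitamos tomar 3 derivadas de nuestra ecuación de la velocidad v(t) = -20·exp(-2·t). Derivando la velocidad, obtenemos la aceleración: a(t) = 40·exp(-2·t). Derivando la aceleración, obtenemos la sacudida: j(t) = -80·exp(-2·t). Derivando la sacudida, obtenemos el snap: s(t) = 160·exp(-2·t). Usando s(t) = 160·exp(-2·t) y sustituyendo t = log(3)/2, encontramos s = 160/3.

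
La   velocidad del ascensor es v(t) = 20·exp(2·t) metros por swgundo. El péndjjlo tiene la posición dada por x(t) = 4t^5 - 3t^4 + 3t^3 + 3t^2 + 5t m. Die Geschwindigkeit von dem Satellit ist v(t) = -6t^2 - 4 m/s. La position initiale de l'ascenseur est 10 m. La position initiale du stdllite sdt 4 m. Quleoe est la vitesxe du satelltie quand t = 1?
Nous avons la vitesse v(t) = -6·t^2 - 4. En substituant t = 1: v(1) = -10.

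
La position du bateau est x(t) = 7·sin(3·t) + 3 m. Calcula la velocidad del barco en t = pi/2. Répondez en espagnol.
Partiendo de la posición x(t) = 7·sin(3·t) + 3, tomamos 1 derivada. La derivada de la posición da la velocidad: v(t) = 21·cos(3·t). De la ecuación de la velocidad v(t) = 21·cos(3·t), sustituimos t = pi/2 para obtener v = 0.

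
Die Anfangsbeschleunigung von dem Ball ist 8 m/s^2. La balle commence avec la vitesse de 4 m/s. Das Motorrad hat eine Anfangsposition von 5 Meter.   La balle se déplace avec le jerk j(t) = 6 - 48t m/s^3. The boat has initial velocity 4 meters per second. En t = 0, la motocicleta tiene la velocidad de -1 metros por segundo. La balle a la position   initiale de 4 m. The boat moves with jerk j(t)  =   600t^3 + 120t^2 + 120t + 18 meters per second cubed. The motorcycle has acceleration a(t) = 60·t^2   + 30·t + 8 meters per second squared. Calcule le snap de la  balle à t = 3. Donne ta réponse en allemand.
Wir müssen unsere Gleichung für den Ruck j(t) = 6 - 48·t 1-mal ableiten. Durch Ableiten von dem Ruck erhalten wir den Snap: s(t) = -48. Wir haben den Snap s(t) = -48. Durch Einsetzen von t = 3: s(3) = -48.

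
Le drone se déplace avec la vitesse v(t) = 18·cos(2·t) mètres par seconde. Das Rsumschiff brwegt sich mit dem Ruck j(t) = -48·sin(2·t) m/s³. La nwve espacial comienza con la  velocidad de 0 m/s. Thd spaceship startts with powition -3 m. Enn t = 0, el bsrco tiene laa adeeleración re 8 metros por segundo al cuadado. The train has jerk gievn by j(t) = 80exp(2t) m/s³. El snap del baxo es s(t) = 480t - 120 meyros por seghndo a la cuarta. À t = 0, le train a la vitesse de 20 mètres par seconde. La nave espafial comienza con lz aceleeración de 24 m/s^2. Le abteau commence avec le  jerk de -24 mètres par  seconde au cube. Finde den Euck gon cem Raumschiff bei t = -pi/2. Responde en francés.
De l'équation du jerk j(t) = -48·sin(2·t), nous substituons t = -pi/2 pour obtenir j = 0.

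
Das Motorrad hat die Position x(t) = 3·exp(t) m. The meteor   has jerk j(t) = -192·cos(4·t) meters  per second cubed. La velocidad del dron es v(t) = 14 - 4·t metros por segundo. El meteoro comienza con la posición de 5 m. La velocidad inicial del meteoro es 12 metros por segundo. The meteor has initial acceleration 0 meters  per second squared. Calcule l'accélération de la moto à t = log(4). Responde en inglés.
We must differentiate our position equation x(t) = 3·exp(t) 2 times. The derivative of position gives velocity: v(t) = 3·exp(t). Taking d/dt of v(t), we find a(t) = 3·exp(t). From the given acceleration equation a(t) = 3·exp(t), we substitute t = log(4) to get a = 12.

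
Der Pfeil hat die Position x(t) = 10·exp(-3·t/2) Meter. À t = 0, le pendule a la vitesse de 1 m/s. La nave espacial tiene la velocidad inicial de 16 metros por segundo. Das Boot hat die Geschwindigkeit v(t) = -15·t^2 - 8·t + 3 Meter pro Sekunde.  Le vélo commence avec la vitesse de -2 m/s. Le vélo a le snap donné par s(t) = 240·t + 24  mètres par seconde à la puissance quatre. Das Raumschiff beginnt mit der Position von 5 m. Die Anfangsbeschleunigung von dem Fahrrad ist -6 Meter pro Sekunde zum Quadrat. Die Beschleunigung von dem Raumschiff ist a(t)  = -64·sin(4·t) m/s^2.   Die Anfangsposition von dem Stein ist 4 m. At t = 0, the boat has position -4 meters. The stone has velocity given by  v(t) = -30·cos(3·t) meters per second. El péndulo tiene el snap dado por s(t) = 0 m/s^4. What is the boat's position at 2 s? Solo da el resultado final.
The position at t = 2 is x = -54.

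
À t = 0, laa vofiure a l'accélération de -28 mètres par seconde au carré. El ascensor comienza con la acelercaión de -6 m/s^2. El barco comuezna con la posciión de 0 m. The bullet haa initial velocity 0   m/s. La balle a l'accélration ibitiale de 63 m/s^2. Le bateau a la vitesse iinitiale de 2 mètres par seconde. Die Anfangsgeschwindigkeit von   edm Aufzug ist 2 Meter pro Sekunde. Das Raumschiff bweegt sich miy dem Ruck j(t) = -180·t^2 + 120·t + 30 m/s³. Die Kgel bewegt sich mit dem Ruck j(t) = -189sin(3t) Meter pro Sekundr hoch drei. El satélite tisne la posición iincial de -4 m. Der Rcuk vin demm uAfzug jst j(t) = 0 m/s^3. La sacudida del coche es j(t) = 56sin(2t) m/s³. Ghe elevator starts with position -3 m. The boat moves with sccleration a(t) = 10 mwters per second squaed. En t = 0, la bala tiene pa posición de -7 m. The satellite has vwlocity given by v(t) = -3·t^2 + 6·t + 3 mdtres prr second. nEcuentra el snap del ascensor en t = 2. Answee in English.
To solve this, we need to take 1 derivative of our jerk equation j(t) = 0. Differentiating jerk, we get snap: s(t) = 0. We have snap s(t) = 0. Substituting t = 2: s(2) = 0.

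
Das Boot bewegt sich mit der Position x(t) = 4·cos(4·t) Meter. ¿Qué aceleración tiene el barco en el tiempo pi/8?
Partiendo de la posición x(t) = 4·cos(4·t), tomamos 2 derivadas. Derivando la posición, obtenemos la velocidad: v(t) = -16·sin(4·t). Tomando d/dt de v(t), encontramos a(t) = -64·cos(4·t). De la ecuación de la aceleración a(t) = -64·cos(4·t), sustituimos t = pi/8 para obtener a = 0.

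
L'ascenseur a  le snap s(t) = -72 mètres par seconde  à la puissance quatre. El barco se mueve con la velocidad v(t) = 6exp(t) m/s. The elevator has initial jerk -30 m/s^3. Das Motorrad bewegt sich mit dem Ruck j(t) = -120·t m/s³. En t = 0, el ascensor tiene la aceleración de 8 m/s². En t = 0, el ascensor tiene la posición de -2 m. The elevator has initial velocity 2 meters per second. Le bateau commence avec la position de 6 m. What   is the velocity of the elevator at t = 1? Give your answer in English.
We need to integrate our snap equation s(t) = -72 3 times. Integrating snap and using the initial condition j(0) = -30, we get j(t) = -72·t - 30. Integrating jerk and using the initial condition a(0) = 8, we get a(t) = -36·t^2 - 30·t + 8. Integrating acceleration and using the initial condition v(0) = 2, we get v(t) = -12·t^3 - 15·t^2 + 8·t + 2. We have velocity v(t) = -12·t^3 - 15·t^2 + 8·t + 2. Substituting t = 1: v(1) = -17.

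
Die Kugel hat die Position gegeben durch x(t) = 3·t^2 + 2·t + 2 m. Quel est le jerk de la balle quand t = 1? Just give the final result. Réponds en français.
Le jerk à t = 1 est j = 0.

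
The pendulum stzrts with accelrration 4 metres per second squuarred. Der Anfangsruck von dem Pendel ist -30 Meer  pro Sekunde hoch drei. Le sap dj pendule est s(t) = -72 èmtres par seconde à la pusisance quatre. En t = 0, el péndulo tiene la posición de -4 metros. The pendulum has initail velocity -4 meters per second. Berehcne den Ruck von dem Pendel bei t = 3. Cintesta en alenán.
Wir müssen das Integral unserer Gleichung für den Snap s(t) = -72 1-mal finden. Durch Integration von dem Snap und Verwendung der Anfangsbedingung j(0) = -30, erhalten wir j(t) = -72·t - 30. Mit j(t) = -72·t - 30 und Einsetzen von t = 3, finden wir j = -246.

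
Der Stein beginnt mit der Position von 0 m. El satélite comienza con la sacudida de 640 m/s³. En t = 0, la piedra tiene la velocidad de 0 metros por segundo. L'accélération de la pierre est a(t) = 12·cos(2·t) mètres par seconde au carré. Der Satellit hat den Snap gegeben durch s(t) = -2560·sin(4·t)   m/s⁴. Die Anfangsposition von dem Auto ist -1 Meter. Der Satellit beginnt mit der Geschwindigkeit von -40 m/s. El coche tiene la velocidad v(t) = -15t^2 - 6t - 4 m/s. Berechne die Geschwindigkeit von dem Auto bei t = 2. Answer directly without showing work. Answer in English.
The velocity at t = 2 is v = -76.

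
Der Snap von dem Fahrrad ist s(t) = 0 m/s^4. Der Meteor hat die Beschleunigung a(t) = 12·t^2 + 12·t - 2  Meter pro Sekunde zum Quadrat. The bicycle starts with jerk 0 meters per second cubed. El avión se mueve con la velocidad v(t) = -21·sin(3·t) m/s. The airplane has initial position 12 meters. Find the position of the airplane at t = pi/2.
We must find the antiderivative of our velocity equation v(t) = -21·sin(3·t) 1 time. The integral of velocity is position. Using x(0) = 12, we get x(t) = 7·cos(3·t) + 5. From the given position equation x(t) = 7·cos(3·t) + 5, we substitute t = pi/2 to get x = 5.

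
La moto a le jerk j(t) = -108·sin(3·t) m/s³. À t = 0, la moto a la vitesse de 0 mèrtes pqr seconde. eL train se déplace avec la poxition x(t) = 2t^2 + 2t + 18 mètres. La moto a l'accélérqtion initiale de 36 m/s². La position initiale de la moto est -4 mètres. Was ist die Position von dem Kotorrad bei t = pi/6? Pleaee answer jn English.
Starting from jerk j(t) = -108·sin(3·t), we take 3 antiderivatives. The antiderivative of jerk is acceleration. Using a(0) = 36, we get a(t) = 36·cos(3·t). Finding the integral of a(t) and using v(0) = 0: v(t) = 12·sin(3·t). Taking ∫v(t)dt and applying x(0) = -4, we find x(t) = -4·cos(3·t). We have position x(t) = -4·cos(3·t). Substituting t = pi/6: x(pi/6) = 0.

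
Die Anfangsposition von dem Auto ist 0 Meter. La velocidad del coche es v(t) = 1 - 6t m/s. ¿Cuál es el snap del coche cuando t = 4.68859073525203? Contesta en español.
Debemos derivar nuestra ecuación de la velocidad v(t) = 1 - 6·t 3 veces. Derivando la velocidad, obtenemos la aceleración: a(t) = -6. Derivando la aceleración, obtenemos la sacudida: j(t) = 0. Tomando d/dt de j(t), encontramos s(t) = 0. Usando s(t) = 0 y sustituyendo t = 4.68859073525203, encontramos s = 0.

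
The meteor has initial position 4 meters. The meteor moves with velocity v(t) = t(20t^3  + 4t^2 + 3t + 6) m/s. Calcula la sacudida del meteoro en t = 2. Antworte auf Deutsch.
Ausgehend von der Geschwindigkeit v(t) = t·(20·t^3 + 4·t^2 + 3·t + 6), nehmen wir 2 Ableitungen. Die Ableitung von der Geschwindigkeit ergibt die Beschleunigung: a(t) = 20·t^3 + 4·t^2 + t·(60·t^2 + 8·t + 3) + 3·t + 6. Durch Ableiten von der Beschleunigung erhalten wir den Ruck: j(t) = 120·t^2 + t·(120·t + 8) + 16·t + 6. Aus der Gleichung für den Ruck j(t) = 120·t^2 + t·(120·t + 8) + 16·t + 6, setzen wir t = 2 ein und erhalten j = 1014.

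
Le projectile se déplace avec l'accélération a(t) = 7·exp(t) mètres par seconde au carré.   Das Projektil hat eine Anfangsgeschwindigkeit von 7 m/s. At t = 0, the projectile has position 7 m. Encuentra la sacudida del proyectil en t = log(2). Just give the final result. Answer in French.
La réponse est 14.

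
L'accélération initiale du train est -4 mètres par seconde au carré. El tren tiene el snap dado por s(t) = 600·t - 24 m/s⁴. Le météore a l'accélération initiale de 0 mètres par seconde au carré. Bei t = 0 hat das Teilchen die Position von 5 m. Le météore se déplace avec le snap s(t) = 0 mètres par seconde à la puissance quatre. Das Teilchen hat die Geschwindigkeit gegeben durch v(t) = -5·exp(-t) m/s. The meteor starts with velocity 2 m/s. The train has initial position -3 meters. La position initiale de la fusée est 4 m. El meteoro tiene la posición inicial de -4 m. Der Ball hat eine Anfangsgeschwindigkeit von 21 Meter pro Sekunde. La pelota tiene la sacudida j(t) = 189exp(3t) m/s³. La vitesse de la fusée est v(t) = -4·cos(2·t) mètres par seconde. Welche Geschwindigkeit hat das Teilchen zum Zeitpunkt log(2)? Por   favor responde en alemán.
Mit v(t) = -5·exp(-t) und Einsetzen von t = log(2), finden wir v = -5/2.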